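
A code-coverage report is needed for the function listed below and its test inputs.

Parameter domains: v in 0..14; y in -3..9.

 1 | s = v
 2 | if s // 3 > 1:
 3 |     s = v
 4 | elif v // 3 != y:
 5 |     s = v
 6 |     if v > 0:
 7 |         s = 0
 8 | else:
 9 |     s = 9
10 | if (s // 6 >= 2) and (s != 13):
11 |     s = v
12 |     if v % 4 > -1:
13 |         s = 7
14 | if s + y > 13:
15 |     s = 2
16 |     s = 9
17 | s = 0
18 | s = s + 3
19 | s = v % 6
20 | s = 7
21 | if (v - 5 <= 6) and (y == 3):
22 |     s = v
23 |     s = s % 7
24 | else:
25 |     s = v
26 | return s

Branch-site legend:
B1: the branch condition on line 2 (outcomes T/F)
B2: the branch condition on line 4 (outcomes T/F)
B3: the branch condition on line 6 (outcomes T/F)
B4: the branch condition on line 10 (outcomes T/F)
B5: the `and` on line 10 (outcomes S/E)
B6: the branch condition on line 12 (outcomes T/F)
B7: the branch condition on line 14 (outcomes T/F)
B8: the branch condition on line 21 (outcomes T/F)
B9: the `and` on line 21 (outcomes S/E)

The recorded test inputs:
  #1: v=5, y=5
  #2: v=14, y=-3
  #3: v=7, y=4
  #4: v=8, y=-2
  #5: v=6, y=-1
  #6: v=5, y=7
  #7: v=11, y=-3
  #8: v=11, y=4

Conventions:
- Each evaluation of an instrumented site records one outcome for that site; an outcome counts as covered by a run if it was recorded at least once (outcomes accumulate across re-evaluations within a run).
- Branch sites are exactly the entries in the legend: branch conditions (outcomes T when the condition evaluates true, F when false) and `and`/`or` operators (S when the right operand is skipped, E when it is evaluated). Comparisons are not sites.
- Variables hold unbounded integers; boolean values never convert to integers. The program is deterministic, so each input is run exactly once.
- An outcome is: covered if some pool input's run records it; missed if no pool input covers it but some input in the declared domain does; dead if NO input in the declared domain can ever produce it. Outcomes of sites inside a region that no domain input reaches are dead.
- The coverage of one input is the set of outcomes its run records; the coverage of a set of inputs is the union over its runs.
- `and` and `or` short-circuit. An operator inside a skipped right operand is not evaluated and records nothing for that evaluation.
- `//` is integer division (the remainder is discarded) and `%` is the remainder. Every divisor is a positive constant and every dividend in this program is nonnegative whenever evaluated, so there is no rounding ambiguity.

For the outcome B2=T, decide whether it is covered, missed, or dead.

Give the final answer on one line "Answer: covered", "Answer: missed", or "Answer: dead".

B2=T is recorded by pool input(s) 1, 6 -> covered

Answer: covered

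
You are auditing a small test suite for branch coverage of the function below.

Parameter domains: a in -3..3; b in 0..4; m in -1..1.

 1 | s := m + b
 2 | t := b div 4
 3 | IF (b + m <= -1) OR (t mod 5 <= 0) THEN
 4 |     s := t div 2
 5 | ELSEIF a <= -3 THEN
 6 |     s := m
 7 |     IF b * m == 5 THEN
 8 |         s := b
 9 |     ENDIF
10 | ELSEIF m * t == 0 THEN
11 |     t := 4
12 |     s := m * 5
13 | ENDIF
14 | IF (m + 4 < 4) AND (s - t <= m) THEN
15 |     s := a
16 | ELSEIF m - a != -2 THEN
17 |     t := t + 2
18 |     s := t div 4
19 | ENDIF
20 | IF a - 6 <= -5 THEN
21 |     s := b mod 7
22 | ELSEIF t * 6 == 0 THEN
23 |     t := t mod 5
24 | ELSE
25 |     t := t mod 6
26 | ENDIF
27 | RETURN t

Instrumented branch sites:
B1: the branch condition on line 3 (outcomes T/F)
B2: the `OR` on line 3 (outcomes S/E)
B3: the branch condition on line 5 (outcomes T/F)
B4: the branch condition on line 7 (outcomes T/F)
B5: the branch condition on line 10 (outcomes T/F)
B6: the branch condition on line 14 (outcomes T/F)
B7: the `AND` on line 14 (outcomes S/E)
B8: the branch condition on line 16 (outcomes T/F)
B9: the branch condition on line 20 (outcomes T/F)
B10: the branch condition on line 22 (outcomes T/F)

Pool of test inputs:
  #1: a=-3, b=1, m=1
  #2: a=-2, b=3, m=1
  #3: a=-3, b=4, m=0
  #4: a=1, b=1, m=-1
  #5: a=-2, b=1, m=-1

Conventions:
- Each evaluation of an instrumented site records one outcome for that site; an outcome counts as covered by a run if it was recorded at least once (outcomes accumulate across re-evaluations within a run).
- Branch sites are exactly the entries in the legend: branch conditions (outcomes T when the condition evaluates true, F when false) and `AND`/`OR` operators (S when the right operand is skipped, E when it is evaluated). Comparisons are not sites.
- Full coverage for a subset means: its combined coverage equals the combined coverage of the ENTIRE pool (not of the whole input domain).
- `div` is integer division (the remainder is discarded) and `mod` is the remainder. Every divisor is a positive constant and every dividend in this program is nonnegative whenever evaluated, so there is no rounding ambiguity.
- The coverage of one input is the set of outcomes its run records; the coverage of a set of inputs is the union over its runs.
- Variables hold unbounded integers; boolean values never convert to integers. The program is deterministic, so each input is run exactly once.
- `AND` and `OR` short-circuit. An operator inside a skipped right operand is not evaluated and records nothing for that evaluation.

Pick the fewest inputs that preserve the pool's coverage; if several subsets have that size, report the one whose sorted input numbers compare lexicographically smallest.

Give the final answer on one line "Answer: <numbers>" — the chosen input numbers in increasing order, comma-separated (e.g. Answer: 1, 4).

test 1 (a=-3, b=1, m=1) fires B2->E, B1->T, B7->S, B6->F, B8->T, B9->T; hits B1=T, B2=E, B6=F, B7=S, B8=T, B9=T
test 2 (a=-2, b=3, m=1) fires B2->E, B1->T, B7->S, B6->F, B8->T, B9->T; hits B1=T, B2=E, B6=F, B7=S, B8=T, B9=T
test 3 (a=-3, b=4, m=0) fires B2->E, B1->F, B3->T, B4->F, B7->S, B6->F, B8->T, B9->T; hits B1=F, B2=E, B3=T, B4=F, B6=F, B7=S, B8=T, B9=T
test 4 (a=1, b=1, m=-1) fires B2->E, B1->T, B7->E, B6->F, B8->F, B9->T; hits B1=T, B2=E, B6=F, B7=E, B8=F, B9=T
test 5 (a=-2, b=1, m=-1) fires B2->E, B1->T, B7->E, B6->F, B8->T, B9->T; hits B1=T, B2=E, B6=F, B7=E, B8=T, B9=T
union over all inputs: B1=T, B1=F, B2=E, B3=T, B4=F, B6=F, B7=S, B7=E, B8=T, B8=F, B9=T (11 outcomes)
no size-1 subset reaches all 11 outcomes (best union: 8/11)
the canonical winner is {3, 4}: size 2, full 11-outcome coverage, earliest index list among size-2 covers

Answer: 3, 4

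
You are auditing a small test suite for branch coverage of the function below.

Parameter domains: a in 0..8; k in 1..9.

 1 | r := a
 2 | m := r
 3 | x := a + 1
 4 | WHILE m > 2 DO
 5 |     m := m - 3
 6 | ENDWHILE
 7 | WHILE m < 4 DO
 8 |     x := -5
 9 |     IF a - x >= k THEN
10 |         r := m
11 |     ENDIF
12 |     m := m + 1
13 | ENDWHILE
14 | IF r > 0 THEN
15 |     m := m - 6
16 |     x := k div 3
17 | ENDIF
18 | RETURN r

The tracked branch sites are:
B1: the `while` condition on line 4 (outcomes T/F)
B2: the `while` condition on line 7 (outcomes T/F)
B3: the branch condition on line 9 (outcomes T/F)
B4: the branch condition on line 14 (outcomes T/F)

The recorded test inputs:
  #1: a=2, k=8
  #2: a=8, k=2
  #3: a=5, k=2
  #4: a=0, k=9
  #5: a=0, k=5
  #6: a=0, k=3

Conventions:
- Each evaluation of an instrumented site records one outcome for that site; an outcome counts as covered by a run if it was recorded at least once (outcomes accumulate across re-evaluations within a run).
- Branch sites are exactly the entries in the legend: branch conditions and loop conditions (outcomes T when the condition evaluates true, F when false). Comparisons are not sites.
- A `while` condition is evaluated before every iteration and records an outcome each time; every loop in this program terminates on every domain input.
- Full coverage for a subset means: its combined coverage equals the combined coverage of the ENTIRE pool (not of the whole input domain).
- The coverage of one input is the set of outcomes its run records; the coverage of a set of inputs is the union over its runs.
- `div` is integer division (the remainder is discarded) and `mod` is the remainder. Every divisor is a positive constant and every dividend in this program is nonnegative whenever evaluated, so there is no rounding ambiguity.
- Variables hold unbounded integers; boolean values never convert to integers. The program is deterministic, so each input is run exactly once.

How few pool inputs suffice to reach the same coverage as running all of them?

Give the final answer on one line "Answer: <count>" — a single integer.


run #1 (a=2, k=8) records B1=F, B2=T, B2=F, B3=F, B4=T
run #2 (a=8, k=2) records B1=T, B1=F, B2=T, B2=F, B3=T, B4=T
run #3 (a=5, k=2) records B1=T, B1=F, B2=T, B2=F, B3=T, B4=T
run #4 (a=0, k=9) records B1=F, B2=T, B2=F, B3=F, B4=F
run #5 (a=0, k=5) records B1=F, B2=T, B2=F, B3=T, B4=T
run #6 (a=0, k=3) records B1=F, B2=T, B2=F, B3=T, B4=T
pool-wide coverage (8 outcomes): B1=T, B1=F, B2=T, B2=F, B3=T, B3=F, B4=T, B4=F
size 1 is not enough: best union over all size-1 subsets is 6/8
inputs {2, 4} (size 2) cover everything; no size-2 subset with a lexicographically smaller index list covers all 8
Answer: 2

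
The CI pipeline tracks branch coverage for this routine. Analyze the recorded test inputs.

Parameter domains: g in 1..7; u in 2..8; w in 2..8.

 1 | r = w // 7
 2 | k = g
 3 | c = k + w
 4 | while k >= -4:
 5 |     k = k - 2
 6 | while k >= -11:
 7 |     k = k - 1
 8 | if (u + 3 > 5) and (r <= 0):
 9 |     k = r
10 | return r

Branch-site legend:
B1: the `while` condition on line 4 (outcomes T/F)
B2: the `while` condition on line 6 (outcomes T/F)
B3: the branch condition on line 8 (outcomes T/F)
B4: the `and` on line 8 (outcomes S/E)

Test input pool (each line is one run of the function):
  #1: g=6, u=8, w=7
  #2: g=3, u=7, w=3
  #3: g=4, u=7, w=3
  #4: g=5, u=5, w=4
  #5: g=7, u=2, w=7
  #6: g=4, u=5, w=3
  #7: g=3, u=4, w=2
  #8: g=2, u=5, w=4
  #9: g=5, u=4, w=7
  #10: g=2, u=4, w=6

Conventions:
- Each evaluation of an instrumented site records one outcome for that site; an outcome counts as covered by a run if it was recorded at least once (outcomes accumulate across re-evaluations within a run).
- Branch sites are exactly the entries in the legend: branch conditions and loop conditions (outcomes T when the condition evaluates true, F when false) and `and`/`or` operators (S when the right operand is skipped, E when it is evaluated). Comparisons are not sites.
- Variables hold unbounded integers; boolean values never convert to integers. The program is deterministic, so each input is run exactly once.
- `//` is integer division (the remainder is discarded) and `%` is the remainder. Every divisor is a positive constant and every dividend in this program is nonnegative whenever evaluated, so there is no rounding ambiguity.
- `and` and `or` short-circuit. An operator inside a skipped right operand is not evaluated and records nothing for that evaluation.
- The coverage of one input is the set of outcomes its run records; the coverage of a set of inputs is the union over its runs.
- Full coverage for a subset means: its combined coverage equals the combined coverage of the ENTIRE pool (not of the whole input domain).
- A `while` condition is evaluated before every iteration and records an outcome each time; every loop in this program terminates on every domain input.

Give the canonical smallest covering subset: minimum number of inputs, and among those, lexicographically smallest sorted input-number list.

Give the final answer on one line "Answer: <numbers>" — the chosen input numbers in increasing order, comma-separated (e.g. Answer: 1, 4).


#1 (g=6, u=8, w=7) -> B1->T, B1->T, B1->T, B1->T, B1->T, B1->T, B1->F, B2->T, B2->T, B2->T, B2->T, B2->T, B2->T, B2->F, ...; covered: B1=T, B1=F, B2=T, B2=F, B3=F, B4=E
#2 (g=3, u=7, w=3) -> B1->T, B1->T, B1->T, B1->T, B1->F, B2->T, B2->T, B2->T, B2->T, B2->T, B2->T, B2->T, B2->F, B4->E, ...; covered: B1=T, B1=F, B2=T, B2=F, B3=T, B4=E
#3 (g=4, u=7, w=3) -> B1->T, B1->T, B1->T, B1->T, B1->T, B1->F, B2->T, B2->T, B2->T, B2->T, B2->T, B2->T, B2->F, B4->E, ...; covered: B1=T, B1=F, B2=T, B2=F, B3=T, B4=E
#4 (g=5, u=5, w=4) -> B1->T, B1->T, B1->T, B1->T, B1->T, B1->F, B2->T, B2->T, B2->T, B2->T, B2->T, B2->T, B2->T, B2->F, ...; covered: B1=T, B1=F, B2=T, B2=F, B3=T, B4=E
#5 (g=7, u=2, w=7) -> B1->T, B1->T, B1->T, B1->T, B1->T, B1->T, B1->F, B2->T, B2->T, B2->T, B2->T, B2->T, B2->T, B2->T, ...; covered: B1=T, B1=F, B2=T, B2=F, B3=F, B4=S
#6 (g=4, u=5, w=3) -> B1->T, B1->T, B1->T, B1->T, B1->T, B1->F, B2->T, B2->T, B2->T, B2->T, B2->T, B2->T, B2->F, B4->E, ...; covered: B1=T, B1=F, B2=T, B2=F, B3=T, B4=E
#7 (g=3, u=4, w=2) -> B1->T, B1->T, B1->T, B1->T, B1->F, B2->T, B2->T, B2->T, B2->T, B2->T, B2->T, B2->T, B2->F, B4->E, ...; covered: B1=T, B1=F, B2=T, B2=F, B3=T, B4=E
#8 (g=2, u=5, w=4) -> B1->T, B1->T, B1->T, B1->T, B1->F, B2->T, B2->T, B2->T, B2->T, B2->T, B2->T, B2->F, B4->E, B3->T; covered: B1=T, B1=F, B2=T, B2=F, B3=T, B4=E
#9 (g=5, u=4, w=7) -> B1->T, B1->T, B1->T, B1->T, B1->T, B1->F, B2->T, B2->T, B2->T, B2->T, B2->T, B2->T, B2->T, B2->F, ...; covered: B1=T, B1=F, B2=T, B2=F, B3=F, B4=E
#10 (g=2, u=4, w=6) -> B1->T, B1->T, B1->T, B1->T, B1->F, B2->T, B2->T, B2->T, B2->T, B2->T, B2->T, B2->F, B4->E, B3->T; covered: B1=T, B1=F, B2=T, B2=F, B3=T, B4=E
union over all inputs: B1=T, B1=F, B2=T, B2=F, B3=T, B3=F, B4=S, B4=E (8 outcomes)
every size-1 subset falls short of the 8 outcomes (best: 6/8)
the canonical winner is {2, 5}: size 2, full 8-outcome coverage, earliest index list among size-2 covers
Answer: 2, 5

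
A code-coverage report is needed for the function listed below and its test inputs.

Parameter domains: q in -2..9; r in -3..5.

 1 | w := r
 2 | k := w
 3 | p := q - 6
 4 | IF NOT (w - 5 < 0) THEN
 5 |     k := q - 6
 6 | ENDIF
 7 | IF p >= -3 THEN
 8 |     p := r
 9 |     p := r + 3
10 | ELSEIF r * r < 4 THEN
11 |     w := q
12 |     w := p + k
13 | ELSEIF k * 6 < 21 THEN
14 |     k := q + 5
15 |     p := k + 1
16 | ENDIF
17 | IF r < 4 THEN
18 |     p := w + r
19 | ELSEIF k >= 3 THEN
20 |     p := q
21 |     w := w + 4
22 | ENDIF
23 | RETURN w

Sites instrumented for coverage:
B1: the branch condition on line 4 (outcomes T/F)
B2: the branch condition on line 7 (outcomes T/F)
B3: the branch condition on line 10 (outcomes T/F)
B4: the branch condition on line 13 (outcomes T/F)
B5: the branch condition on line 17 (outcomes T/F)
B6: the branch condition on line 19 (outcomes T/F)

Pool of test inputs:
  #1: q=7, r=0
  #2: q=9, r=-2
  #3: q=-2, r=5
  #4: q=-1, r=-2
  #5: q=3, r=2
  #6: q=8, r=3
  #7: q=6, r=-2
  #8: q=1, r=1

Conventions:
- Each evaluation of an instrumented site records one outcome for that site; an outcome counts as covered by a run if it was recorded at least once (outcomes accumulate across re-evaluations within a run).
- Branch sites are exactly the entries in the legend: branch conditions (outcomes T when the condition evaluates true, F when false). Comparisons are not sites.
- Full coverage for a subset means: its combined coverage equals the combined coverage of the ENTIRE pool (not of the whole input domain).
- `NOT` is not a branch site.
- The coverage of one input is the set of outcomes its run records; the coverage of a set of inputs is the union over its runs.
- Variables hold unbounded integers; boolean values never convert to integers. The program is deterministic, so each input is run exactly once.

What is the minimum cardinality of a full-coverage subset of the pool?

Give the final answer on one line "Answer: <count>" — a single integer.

test 1 (q=7, r=0) fires B1->F, B2->T, B5->T; hits B1=F, B2=T, B5=T
test 2 (q=9, r=-2) fires B1->F, B2->T, B5->T; hits B1=F, B2=T, B5=T
test 3 (q=-2, r=5) fires B1->T, B2->F, B3->F, B4->T, B5->F, B6->T; hits B1=T, B2=F, B3=F, B4=T, B5=F, B6=T
test 4 (q=-1, r=-2) fires B1->F, B2->F, B3->F, B4->T, B5->T; hits B1=F, B2=F, B3=F, B4=T, B5=T
test 5 (q=3, r=2) fires B1->F, B2->T, B5->T; hits B1=F, B2=T, B5=T
test 6 (q=8, r=3) fires B1->F, B2->T, B5->T; hits B1=F, B2=T, B5=T
test 7 (q=6, r=-2) fires B1->F, B2->T, B5->T; hits B1=F, B2=T, B5=T
test 8 (q=1, r=1) fires B1->F, B2->F, B3->T, B5->T; hits B1=F, B2=F, B3=T, B5=T
together the pool reaches 10 outcomes: B1=T, B1=F, B2=T, B2=F, B3=T, B3=F, B4=T, B5=T, B5=F, B6=T
no size-1 subset reaches all 10 outcomes (best union: 6/10)
no size-2 subset reaches all 10 outcomes (best union: 9/10)
size 3: inputs {1, 3, 8} cover all 10 outcomes, and no lexicographically smaller subset of this size does

Answer: 3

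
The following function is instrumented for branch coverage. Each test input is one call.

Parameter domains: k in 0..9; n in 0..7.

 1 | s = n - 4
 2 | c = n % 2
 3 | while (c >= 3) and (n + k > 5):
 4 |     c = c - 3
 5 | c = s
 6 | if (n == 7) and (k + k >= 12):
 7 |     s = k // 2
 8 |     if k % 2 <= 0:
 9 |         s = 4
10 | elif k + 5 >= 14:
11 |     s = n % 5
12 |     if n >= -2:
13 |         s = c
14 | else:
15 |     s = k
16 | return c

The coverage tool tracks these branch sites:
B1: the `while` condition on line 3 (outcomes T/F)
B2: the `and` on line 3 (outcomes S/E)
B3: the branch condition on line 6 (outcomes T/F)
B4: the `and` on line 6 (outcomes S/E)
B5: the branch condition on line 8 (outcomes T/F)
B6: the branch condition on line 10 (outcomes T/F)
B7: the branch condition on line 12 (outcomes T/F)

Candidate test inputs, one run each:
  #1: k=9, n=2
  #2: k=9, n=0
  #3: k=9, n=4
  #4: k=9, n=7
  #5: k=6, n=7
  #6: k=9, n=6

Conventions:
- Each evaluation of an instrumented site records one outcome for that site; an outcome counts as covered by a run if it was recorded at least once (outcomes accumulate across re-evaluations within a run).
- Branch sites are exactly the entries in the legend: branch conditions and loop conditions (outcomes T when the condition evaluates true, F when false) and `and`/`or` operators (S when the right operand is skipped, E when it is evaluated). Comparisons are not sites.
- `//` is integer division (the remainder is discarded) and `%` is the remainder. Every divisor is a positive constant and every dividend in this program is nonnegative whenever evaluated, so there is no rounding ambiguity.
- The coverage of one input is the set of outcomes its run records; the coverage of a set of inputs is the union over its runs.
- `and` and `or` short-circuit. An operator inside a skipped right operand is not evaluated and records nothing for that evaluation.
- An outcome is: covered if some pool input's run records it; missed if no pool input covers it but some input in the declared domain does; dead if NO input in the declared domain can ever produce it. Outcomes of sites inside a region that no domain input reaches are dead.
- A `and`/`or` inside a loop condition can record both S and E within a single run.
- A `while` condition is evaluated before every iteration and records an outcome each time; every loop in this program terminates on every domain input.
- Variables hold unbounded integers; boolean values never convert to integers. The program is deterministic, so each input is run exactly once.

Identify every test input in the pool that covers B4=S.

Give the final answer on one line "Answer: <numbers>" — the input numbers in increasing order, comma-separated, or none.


input #1 (k=9, n=2): records B4=S
input #2 (k=9, n=0): records B4=S
input #3 (k=9, n=4): records B4=S
input #4 (k=9, n=7): does not record B4=S
input #5 (k=6, n=7): does not record B4=S
input #6 (k=9, n=6): records B4=S
Answer: 1, 2, 3, 6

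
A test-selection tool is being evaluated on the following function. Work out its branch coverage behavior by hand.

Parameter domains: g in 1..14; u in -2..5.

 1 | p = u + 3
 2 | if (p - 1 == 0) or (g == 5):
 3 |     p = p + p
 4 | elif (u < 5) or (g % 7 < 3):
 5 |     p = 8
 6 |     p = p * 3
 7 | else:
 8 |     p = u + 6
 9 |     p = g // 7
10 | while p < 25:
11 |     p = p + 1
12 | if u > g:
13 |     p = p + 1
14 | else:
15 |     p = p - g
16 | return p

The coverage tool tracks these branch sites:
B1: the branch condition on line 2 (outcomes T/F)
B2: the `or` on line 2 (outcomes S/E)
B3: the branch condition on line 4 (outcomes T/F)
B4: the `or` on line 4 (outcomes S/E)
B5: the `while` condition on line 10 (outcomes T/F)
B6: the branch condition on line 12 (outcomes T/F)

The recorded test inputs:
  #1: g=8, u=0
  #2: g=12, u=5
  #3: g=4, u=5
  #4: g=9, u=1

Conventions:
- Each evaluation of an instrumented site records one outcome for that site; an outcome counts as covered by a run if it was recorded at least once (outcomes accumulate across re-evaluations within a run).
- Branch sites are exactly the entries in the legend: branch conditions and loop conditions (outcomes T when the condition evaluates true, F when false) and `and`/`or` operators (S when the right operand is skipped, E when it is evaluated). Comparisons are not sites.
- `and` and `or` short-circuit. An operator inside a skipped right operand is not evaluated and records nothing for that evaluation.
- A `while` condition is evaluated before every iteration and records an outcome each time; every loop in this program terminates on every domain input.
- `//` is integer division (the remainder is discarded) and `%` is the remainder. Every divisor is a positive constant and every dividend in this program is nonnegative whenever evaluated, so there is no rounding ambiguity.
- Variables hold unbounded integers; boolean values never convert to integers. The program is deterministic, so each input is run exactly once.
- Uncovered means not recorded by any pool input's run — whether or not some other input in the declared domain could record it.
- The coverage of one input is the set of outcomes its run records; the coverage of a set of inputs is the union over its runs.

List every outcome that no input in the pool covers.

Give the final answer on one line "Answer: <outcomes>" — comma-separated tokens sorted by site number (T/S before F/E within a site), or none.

#1 (g=8, u=0) -> covered: B1=F, B2=E, B3=T, B4=S, B5=T, B5=F, B6=F
#2 (g=12, u=5) -> covered: B1=F, B2=E, B3=F, B4=E, B5=T, B5=F, B6=F
#3 (g=4, u=5) -> covered: B1=F, B2=E, B3=F, B4=E, B5=T, B5=F, B6=T
#4 (g=9, u=1) -> covered: B1=F, B2=E, B3=T, B4=S, B5=T, B5=F, B6=F
union over the pool: B1=F, B2=E, B3=T, B3=F, B4=S, B4=E, B5=T, B5=F, B6=T, B6=F
uncovered (2 of 12): B1=T, B2=S

Answer: B1=T, B2=S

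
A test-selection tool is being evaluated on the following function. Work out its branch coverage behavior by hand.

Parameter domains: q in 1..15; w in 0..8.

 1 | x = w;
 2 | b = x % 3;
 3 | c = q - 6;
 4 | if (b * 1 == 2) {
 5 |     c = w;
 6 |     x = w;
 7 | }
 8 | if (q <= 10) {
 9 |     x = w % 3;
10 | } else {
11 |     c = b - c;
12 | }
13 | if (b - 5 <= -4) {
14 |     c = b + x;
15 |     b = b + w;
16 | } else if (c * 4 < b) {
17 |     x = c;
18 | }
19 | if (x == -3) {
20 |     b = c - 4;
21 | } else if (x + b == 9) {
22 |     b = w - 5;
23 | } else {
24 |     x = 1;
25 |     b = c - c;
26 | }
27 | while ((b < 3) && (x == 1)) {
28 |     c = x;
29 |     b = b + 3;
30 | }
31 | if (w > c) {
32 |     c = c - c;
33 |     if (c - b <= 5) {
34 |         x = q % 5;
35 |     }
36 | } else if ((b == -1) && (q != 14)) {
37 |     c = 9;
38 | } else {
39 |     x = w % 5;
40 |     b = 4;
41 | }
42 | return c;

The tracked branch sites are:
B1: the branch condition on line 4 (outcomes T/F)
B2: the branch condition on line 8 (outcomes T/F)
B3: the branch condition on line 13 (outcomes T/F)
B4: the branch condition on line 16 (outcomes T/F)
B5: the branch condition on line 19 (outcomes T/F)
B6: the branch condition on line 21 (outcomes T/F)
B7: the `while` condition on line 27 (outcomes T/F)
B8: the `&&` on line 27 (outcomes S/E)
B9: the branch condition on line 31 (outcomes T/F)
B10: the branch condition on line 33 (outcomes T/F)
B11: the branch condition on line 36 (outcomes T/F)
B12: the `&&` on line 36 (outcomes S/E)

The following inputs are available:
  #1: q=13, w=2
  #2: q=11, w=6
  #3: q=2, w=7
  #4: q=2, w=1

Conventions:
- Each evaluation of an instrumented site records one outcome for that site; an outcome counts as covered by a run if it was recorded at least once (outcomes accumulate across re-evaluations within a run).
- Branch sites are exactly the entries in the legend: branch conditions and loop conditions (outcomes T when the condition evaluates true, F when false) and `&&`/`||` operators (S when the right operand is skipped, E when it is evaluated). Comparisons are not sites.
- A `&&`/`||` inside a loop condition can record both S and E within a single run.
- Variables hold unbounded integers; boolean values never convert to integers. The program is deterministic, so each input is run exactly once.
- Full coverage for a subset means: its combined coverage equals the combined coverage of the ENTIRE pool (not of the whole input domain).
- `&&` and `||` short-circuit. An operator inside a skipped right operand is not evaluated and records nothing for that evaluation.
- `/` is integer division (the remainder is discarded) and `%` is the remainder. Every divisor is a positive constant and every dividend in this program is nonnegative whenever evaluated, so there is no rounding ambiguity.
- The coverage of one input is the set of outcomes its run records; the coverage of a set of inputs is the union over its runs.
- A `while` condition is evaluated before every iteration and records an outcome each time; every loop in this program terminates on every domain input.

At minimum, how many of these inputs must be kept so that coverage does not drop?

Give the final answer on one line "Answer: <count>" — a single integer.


run #1 (q=13, w=2) runs B1->T, B2->F, B3->F, B4->T, B5->F, B6->F, B8->E, B7->T, B8->S, B7->F, B9->T, B10->T; records B1=T, B2=F, B3=F, B4=T, B5=F, B6=F, B7=T, B7=F, B8=S, B8=E, B9=T, B10=T
run #2 (q=11, w=6) runs B1->F, B2->F, B3->T, B5->F, B6->F, B8->E, B7->T, B8->S, B7->F, B9->T, B10->T; records B1=F, B2=F, B3=T, B5=F, B6=F, B7=T, B7=F, B8=S, B8=E, B9=T, B10=T
run #3 (q=2, w=7) runs B1->F, B2->T, B3->T, B5->F, B6->T, B8->E, B7->T, B8->S, B7->F, B9->T, B10->T; records B1=F, B2=T, B3=T, B5=F, B6=T, B7=T, B7=F, B8=S, B8=E, B9=T, B10=T
run #4 (q=2, w=1) runs B1->F, B2->T, B3->T, B5->F, B6->F, B8->E, B7->T, B8->S, B7->F, B9->F, B12->S, B11->F; records B1=F, B2=T, B3=T, B5=F, B6=F, B7=T, B7=F, B8=S, B8=E, B9=F, B11=F, B12=S
the full pool covers 19 outcomes: B1=T, B1=F, B2=T, B2=F, B3=T, B3=F, B4=T, B5=F, B6=T, B6=F, B7=T, B7=F, B8=S, B8=E, B9=T, B9=F, B10=T, B11=F, B12=S
size 1 is not enough: best union over all size-1 subsets is 12/19
size 2 is not enough: best union over all size-2 subsets is 18/19
size 3: inputs {1, 3, 4} cover all 19 outcomes, and no lexicographically smaller subset of this size does
Answer: 3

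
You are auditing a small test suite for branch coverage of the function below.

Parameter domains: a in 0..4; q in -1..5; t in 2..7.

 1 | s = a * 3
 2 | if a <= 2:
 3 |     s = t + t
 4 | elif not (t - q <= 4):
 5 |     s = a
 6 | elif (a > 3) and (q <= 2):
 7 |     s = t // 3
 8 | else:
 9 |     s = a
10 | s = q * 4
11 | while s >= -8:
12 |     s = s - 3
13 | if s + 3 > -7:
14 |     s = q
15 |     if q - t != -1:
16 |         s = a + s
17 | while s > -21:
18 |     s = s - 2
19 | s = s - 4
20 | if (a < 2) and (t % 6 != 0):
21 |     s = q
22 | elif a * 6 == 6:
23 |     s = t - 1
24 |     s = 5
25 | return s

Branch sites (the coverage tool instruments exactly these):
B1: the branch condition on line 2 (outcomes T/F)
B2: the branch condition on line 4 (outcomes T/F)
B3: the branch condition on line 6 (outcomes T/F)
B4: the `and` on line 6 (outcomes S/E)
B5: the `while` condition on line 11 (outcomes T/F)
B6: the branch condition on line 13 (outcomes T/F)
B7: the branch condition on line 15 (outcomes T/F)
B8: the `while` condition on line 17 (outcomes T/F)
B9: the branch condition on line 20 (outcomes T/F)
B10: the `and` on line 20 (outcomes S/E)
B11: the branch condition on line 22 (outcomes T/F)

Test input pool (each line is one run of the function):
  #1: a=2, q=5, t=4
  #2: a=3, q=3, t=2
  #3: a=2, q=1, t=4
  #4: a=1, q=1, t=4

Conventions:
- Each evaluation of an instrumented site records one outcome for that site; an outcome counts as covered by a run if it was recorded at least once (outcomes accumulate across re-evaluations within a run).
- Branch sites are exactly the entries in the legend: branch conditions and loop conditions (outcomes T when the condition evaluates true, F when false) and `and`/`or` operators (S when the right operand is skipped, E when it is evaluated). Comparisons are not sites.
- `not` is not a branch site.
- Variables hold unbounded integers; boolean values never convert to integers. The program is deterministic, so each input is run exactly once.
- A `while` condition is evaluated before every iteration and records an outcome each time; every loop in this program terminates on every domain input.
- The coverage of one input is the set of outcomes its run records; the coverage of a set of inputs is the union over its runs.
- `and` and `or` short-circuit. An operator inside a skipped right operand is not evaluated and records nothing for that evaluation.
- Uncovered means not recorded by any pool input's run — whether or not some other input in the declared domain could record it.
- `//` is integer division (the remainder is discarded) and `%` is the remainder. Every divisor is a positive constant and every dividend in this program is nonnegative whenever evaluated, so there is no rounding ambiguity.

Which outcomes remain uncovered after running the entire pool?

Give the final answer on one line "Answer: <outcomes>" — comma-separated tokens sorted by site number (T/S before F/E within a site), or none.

input #1 (a=2, q=5, t=4): events B1->T, B5->T, B5->T, B5->T, B5->T, B5->T, B5->T, B5->T, B5->T, B5->T, B5->T, B5->F, B6->F, B8->T, ...; covers B1=T, B5=T, B5=F, B6=F, B8=T, B8=F, B9=F, B10=S, B11=F
input #2 (a=3, q=3, t=2): events B1->F, B2->F, B4->S, B3->F, B5->T, B5->T, B5->T, B5->T, B5->T, B5->T, B5->T, B5->F, B6->T, B7->T, ...; covers B1=F, B2=F, B3=F, B4=S, B5=T, B5=F, B6=T, B7=T, B8=T, B8=F, B9=F, B10=S, B11=F
input #3 (a=2, q=1, t=4): events B1->T, B5->T, B5->T, B5->T, B5->T, B5->T, B5->F, B6->F, B8->T, B8->T, B8->T, B8->T, B8->T, B8->F, ...; covers B1=T, B5=T, B5=F, B6=F, B8=T, B8=F, B9=F, B10=S, B11=F
input #4 (a=1, q=1, t=4): events B1->T, B5->T, B5->T, B5->T, B5->T, B5->T, B5->F, B6->F, B8->T, B8->T, B8->T, B8->T, B8->T, B8->F, ...; covers B1=T, B5=T, B5=F, B6=F, B8=T, B8=F, B9=T, B10=E
union over the pool: B1=T, B1=F, B2=F, B3=F, B4=S, B5=T, B5=F, B6=T, B6=F, B7=T, B8=T, B8=F, B9=T, B9=F, B10=S, B10=E, B11=F
uncovered (5 of 22): B2=T, B3=T, B4=E, B7=F, B11=T

Answer: B2=T, B3=T, B4=E, B7=F, B11=T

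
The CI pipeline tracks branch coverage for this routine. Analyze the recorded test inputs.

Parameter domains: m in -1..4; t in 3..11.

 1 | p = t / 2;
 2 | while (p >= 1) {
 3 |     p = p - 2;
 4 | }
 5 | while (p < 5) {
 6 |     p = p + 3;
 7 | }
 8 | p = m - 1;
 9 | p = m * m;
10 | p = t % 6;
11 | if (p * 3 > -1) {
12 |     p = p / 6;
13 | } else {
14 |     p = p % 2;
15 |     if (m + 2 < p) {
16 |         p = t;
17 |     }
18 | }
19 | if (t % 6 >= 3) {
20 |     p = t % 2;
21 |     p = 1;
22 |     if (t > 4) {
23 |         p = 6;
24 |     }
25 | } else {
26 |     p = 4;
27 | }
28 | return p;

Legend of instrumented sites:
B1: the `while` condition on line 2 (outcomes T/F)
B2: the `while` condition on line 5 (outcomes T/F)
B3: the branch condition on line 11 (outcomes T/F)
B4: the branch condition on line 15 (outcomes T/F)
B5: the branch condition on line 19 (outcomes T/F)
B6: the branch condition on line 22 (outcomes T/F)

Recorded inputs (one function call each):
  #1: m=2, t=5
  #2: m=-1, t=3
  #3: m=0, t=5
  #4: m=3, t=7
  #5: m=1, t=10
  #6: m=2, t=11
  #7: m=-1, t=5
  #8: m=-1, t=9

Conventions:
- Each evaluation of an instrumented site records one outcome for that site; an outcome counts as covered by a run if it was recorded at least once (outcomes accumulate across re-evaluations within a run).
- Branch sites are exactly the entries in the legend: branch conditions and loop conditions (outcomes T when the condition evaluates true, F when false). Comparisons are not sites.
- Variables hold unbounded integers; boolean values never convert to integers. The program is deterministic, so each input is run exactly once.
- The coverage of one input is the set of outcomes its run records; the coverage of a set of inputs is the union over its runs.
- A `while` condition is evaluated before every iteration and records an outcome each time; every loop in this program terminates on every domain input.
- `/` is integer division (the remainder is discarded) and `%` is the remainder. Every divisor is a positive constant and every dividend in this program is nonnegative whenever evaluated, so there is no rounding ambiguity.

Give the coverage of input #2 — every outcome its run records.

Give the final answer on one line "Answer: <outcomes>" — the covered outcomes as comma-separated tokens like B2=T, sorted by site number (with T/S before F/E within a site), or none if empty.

Tracing the run of input #2 (m=-1, t=3):
  B1->T, B1->F, B2->T, B2->T, B2->F, B3->T, B5->T, B6->F
collecting distinct outcomes: B1=T, B1=F, B2=T, B2=F, B3=T, B5=T, B6=F

Answer: B1=T, B1=F, B2=T, B2=F, B3=T, B5=T, B6=F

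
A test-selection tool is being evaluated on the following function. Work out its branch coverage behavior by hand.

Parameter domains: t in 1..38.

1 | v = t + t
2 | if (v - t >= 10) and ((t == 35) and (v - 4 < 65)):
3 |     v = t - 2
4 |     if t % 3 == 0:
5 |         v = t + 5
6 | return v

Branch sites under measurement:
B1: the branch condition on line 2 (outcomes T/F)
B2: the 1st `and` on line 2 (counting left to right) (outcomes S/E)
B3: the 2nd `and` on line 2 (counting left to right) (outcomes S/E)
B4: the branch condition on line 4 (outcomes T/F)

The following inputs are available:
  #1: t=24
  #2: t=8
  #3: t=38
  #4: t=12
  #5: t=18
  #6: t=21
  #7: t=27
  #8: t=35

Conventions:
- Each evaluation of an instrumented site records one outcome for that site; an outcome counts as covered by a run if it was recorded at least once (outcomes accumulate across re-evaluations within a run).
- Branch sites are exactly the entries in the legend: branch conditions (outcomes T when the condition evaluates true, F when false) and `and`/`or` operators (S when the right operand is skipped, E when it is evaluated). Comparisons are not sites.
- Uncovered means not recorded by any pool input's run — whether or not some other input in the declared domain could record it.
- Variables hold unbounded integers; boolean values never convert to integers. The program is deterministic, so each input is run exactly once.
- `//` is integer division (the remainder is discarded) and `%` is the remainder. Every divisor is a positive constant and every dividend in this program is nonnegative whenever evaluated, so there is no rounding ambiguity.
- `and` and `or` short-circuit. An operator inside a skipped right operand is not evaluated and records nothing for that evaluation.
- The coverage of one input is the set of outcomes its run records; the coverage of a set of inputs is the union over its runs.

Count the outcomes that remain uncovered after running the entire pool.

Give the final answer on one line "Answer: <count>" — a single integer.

input #1 (t=24): covers B1=F, B2=E, B3=S
input #2 (t=8): covers B1=F, B2=S
input #3 (t=38): covers B1=F, B2=E, B3=S
input #4 (t=12): covers B1=F, B2=E, B3=S
input #5 (t=18): covers B1=F, B2=E, B3=S
input #6 (t=21): covers B1=F, B2=E, B3=S
input #7 (t=27): covers B1=F, B2=E, B3=S
input #8 (t=35): covers B1=F, B2=E, B3=E
union over the pool: B1=F, B2=S, B2=E, B3=S, B3=E
uncovered (3 of 8): B1=T, B4=T, B4=F

Answer: 3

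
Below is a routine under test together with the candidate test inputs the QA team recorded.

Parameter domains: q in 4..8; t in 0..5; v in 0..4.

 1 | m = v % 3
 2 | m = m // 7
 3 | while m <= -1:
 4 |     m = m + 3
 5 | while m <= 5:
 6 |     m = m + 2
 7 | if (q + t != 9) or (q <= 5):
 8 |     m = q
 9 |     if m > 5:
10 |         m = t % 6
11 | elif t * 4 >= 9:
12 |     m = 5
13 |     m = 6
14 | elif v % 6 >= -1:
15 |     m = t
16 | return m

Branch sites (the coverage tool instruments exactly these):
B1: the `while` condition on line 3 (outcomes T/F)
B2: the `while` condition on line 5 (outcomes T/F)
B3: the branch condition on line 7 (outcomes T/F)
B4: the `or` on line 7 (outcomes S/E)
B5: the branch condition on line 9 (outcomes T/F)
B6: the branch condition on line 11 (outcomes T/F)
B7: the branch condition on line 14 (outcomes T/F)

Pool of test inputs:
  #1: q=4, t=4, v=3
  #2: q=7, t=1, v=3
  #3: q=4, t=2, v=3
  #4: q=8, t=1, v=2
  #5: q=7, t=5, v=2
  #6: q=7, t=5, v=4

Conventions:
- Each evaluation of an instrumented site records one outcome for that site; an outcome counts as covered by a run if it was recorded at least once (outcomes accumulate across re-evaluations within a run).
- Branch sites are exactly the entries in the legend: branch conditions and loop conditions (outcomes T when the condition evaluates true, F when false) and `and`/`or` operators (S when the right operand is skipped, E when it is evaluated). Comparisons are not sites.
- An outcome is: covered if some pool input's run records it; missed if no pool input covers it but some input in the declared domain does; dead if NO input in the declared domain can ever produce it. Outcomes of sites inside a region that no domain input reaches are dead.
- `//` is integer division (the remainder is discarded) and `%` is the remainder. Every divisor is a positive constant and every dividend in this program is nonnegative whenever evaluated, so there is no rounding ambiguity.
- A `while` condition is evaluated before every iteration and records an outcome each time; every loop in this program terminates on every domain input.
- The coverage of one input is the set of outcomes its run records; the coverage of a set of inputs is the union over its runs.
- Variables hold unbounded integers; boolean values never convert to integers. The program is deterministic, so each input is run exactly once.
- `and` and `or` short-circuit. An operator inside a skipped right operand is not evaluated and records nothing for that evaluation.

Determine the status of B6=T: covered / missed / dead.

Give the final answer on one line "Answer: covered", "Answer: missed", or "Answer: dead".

no pool input records B6=T
but domain input (q=6, t=3, v=0) does record it -> reachable, so missed

Answer: missed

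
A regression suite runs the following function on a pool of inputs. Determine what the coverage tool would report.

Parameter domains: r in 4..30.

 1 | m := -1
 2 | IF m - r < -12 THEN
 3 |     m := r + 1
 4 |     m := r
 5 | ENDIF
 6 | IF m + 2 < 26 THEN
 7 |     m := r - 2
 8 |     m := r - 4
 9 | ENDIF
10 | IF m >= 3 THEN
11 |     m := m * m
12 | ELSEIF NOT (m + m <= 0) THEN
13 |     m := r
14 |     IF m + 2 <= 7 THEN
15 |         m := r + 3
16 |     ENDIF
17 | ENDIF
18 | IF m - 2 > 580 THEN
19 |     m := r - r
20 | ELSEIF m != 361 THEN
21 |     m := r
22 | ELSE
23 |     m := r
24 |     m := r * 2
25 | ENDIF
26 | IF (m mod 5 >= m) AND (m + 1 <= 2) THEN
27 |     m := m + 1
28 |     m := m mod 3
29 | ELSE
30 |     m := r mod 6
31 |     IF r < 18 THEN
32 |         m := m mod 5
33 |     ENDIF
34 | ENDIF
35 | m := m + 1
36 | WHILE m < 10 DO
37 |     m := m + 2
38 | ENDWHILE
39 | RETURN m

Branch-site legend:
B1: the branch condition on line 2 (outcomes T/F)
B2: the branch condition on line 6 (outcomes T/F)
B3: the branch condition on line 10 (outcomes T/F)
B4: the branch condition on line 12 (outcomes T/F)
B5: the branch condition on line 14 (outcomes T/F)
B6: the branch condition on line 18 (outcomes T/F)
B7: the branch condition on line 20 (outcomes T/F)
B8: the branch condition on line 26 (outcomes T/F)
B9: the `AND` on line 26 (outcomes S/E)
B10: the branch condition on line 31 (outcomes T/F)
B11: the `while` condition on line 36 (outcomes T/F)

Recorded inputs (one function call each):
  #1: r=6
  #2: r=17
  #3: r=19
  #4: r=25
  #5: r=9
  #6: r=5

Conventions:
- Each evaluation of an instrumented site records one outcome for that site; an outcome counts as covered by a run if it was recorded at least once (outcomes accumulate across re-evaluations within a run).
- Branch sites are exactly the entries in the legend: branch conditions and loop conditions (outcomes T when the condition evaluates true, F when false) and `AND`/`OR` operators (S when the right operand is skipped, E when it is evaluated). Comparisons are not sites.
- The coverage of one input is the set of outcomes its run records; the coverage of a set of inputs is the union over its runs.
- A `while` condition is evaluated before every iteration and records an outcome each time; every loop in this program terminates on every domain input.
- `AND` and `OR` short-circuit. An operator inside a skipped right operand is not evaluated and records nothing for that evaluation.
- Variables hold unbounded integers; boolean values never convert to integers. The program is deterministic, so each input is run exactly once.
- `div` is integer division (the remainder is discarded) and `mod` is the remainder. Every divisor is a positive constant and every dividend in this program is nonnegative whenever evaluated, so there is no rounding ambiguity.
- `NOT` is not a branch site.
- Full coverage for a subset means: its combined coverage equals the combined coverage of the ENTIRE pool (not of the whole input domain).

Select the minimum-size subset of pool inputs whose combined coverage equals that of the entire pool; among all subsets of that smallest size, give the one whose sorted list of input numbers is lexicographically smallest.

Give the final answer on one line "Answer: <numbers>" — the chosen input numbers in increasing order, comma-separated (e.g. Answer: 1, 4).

input #1 (r=6): events B1->F, B2->T, B3->F, B4->T, B5->F, B6->F, B7->T, B9->S, B8->F, B10->T, B11->T, B11->T, B11->T, B11->T, ...; covers B1=F, B2=T, B3=F, B4=T, B5=F, B6=F, B7=T, B8=F, B9=S, B10=T, B11=T, B11=F
input #2 (r=17): events B1->T, B2->T, B3->T, B6->F, B7->T, B9->S, B8->F, B10->T, B11->T, B11->T, B11->T, B11->T, B11->T, B11->F; covers B1=T, B2=T, B3=T, B6=F, B7=T, B8=F, B9=S, B10=T, B11=T, B11=F
input #3 (r=19): events B1->T, B2->T, B3->T, B6->F, B7->T, B9->S, B8->F, B10->F, B11->T, B11->T, B11->T, B11->T, B11->F; covers B1=T, B2=T, B3=T, B6=F, B7=T, B8=F, B9=S, B10=F, B11=T, B11=F
input #4 (r=25): events B1->T, B2->F, B3->T, B6->T, B9->E, B8->T, B11->T, B11->T, B11->T, B11->T, B11->F; covers B1=T, B2=F, B3=T, B6=T, B8=T, B9=E, B11=T, B11=F
input #5 (r=9): events B1->F, B2->T, B3->T, B6->F, B7->T, B9->S, B8->F, B10->T, B11->T, B11->T, B11->T, B11->F; covers B1=F, B2=T, B3=T, B6=F, B7=T, B8=F, B9=S, B10=T, B11=T, B11=F
input #6 (r=5): events B1->F, B2->T, B3->F, B4->T, B5->T, B6->F, B7->T, B9->S, B8->F, B10->T, B11->T, B11->T, B11->T, B11->T, ...; covers B1=F, B2=T, B3=F, B4=T, B5=T, B6=F, B7=T, B8=F, B9=S, B10=T, B11=T, B11=F
together the pool reaches 20 outcomes: B1=T, B1=F, B2=T, B2=F, B3=T, B3=F, B4=T, B5=T, B5=F, B6=T, B6=F, B7=T, B8=T, B8=F, B9=S, B9=E, B10=T, B10=F, B11=T, B11=F
every size-1 subset falls short of the 20 outcomes (best: 12/20)
every size-2 subset falls short of the 20 outcomes (best: 18/20)
every size-3 subset falls short of the 20 outcomes (best: 19/20)
the canonical winner is {1, 3, 4, 6}: size 4, full 20-outcome coverage, earliest index list among size-4 covers

Answer: 1, 3, 4, 6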